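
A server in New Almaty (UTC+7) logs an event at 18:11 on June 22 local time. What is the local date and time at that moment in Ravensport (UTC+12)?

In UTC: 18:11 − 7:00 = 11:11 on Jun 22.
Ravensport is UTC+12:00: 11:11 + 12:00 = 23:11 on Jun 22.

23:11 on June 22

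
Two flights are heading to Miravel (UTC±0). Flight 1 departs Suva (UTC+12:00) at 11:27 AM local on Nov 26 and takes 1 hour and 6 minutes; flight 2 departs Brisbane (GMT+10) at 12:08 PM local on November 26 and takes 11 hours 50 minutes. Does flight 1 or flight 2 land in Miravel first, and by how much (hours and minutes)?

Flight 1 in UTC: 11:27 AM − 12:00 = 11:27 PM on Nov 25.
+1 hour and 6 minutes → arrive 12:33 AM UTC on Nov 26.
Flight 2 in UTC: 12:08 PM − 10:00 = 2:08 AM on Nov 26.
+11 hours 50 minutes → arrive 1:58 PM UTC on Nov 26.
Flight 1 lands earlier by 13 hours 25 minutes.

the first, by 13 hours 25 minutes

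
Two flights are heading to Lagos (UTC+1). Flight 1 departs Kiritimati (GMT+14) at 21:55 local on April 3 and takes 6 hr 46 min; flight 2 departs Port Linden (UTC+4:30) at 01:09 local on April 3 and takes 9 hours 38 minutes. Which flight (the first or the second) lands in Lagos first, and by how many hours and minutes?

Flight 1 in UTC: 21:55 − 14:00 = 07:55 on Apr 3.
+6 hours and 46 minutes → arrive 14:41 UTC on Apr 3.
Flight 2 in UTC: 01:09 − 4:30 = 20:39 on Apr 2.
+9 hours and 38 minutes → arrive 06:17 UTC on Apr 3.
Flight 2 lands earlier by 8 hours 24 minutes.

the second, by 8 hours 24 minutes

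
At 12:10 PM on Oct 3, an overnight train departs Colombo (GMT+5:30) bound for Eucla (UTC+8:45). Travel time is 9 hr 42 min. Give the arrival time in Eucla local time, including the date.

Convert departure to UTC: 12:10 PM − 5:30 = 6:40 AM UTC on Oct 3.
Add 9 hours 42 minutes travel time → 4:22 PM UTC.
Eucla is UTC+8:45, so local arrival = 4:22 PM + 8:45 = 1:07 AM on Oct 4.

1:07 AM on October 4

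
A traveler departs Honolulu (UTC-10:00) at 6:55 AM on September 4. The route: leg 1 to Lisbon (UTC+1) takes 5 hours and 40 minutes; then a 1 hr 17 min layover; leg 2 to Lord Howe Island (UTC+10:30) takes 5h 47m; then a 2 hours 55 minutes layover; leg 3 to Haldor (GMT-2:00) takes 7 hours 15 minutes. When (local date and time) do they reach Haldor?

Convert departure to UTC: 6:55 AM + 10:00 = 4:55 PM UTC on Sep 4.
Add 5 hours 40 minutes leg 1 → 10:35 PM UTC.
Add 1 hour 17 minutes layover in Lisbon → 11:52 PM UTC.
Add 5 hours and 47 minutes leg 2 → 5:39 AM UTC (Sep 5).
Add 2 hours and 55 minutes layover in Lord Howe Island → 8:34 AM UTC.
Add 7 hours 15 minutes leg 3 → 3:49 PM UTC.
Haldor is UTC−2:00, so local arrival = 3:49 PM − 2:00 = 1:49 PM on Sep 5.

1:49 PM on Sep 5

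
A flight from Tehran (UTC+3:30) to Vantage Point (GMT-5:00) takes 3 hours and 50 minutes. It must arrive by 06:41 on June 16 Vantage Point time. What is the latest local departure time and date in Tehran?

11:21 on June 16

Target arrival in UTC: 06:41 + 5:00 = 11:41 on Jun 16.
Subtract 3 hours and 50 minutes → departure 07:51 UTC on Jun 16.
Tehran is UTC+3:30: 07:51 + 3:30 = 11:21 on Jun 16.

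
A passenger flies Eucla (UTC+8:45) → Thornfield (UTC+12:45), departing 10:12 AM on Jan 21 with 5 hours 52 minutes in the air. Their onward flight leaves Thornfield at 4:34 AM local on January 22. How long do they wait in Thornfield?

Convert departure to UTC: 10:12 AM − 8:45 = 1:27 AM UTC on Jan 21.
Add 5 hours 52 minutes flight time → 7:19 AM UTC.
Thornfield is UTC+12:45, so local arrival = 7:19 AM + 12:45 = 8:04 PM on Jan 21.
Layover = 4:34 AM − 8:04 PM (+1 day) = 8 hours 30 minutes.

8 hours 30 minutes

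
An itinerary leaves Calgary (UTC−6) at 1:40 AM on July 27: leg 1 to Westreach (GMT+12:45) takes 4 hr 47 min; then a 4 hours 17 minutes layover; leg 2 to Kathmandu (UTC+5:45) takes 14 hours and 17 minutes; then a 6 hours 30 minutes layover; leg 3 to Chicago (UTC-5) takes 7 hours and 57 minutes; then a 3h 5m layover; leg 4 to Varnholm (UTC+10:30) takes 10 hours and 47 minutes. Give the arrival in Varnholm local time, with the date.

9:50 PM on Jul 29

Convert departure to UTC: 1:40 AM + 6:00 = 7:40 AM UTC on Jul 27.
Add 4 hours 47 minutes leg 1 → 12:27 PM UTC.
Add 4 hours and 17 minutes layover in Westreach → 4:44 PM UTC.
Add 14 hours 17 minutes leg 2 → 7:01 AM UTC (Jul 28).
Add 6 hours 30 minutes layover in Kathmandu → 1:31 PM UTC.
Add 7 hours 57 minutes leg 3 → 9:28 PM UTC.
Add 3 hours 5 minutes layover in Chicago → 12:33 AM UTC (Jul 29).
Add 10 hours and 47 minutes leg 4 → 11:20 AM UTC.
Varnholm is UTC+10:30, so local arrival = 11:20 AM + 10:30 = 9:50 PM on Jul 29.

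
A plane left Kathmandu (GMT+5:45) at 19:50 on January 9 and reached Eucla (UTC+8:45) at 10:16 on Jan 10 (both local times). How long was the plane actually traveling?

11 hours 26 minutes

Departure in UTC: 19:50 − 5:45 = 14:05 on Jan 9.
Arrival in UTC: 10:16 − 8:45 = 01:31 on Jan 10.
Elapsed = 01:31 − 14:05 (+1 day) = 11 hours 26 minutes.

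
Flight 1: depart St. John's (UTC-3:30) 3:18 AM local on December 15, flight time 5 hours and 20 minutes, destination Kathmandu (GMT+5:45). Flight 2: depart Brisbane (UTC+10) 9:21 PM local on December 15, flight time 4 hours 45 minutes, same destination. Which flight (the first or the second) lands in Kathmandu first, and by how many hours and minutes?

Flight 1 in UTC: 3:18 AM + 3:30 = 6:48 AM on Dec 15.
+5 hours and 20 minutes → arrive 12:08 PM UTC on Dec 15.
Flight 2 in UTC: 9:21 PM − 10:00 = 11:21 AM on Dec 15.
+4 hours and 45 minutes → arrive 4:06 PM UTC on Dec 15.
Flight 1 lands earlier by 3 hours 58 minutes.

the first, by 3 hours 58 minutes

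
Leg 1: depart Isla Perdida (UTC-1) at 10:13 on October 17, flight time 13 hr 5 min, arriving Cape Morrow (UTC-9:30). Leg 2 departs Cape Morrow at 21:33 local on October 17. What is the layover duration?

Convert departure to UTC: 10:13 + 1:00 = 11:13 UTC on Oct 17.
Add 13 hours 5 minutes flight time → 00:18 UTC (Oct 18).
Cape Morrow is UTC−9:30, so local arrival = 00:18 − 9:30 = 14:48 on Oct 17.
Layover = 21:33 − 14:48 = 6 hours 45 minutes.

6 hours 45 minutes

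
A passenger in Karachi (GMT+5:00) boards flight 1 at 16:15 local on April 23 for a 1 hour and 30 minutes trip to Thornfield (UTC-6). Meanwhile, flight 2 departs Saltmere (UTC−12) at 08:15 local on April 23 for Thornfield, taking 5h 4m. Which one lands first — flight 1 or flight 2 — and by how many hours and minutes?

the first, by 12 hours 34 minutes

Flight 1 in UTC: 16:15 − 5:00 = 11:15 on Apr 23.
+1 hour and 30 minutes → arrive 12:45 UTC on Apr 23.
Flight 2 in UTC: 08:15 + 12:00 = 20:15 on Apr 23.
+5 hours 4 minutes → arrive 01:19 UTC on Apr 24.
Flight 1 lands earlier by 12 hours 34 minutes.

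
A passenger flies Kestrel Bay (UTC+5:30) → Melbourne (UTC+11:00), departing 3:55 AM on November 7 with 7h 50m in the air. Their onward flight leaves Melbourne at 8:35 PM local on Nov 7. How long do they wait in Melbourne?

Convert departure to UTC: 3:55 AM − 5:30 = 10:25 PM UTC on Nov 6.
Add 7 hours and 50 minutes flight time → 6:15 AM UTC (Nov 7).
Melbourne is UTC+11:00, so local arrival = 6:15 AM + 11:00 = 5:15 PM on Nov 7.
Layover = 8:35 PM − 5:15 PM = 3 hours 20 minutes.

3 hours 20 minutes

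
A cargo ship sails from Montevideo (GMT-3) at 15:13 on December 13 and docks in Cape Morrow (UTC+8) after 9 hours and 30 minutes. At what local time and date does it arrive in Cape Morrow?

11:43 on Dec 14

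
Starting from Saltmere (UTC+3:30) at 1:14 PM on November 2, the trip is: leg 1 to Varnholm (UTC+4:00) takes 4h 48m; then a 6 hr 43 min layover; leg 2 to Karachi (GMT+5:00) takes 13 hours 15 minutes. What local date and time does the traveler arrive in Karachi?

Convert departure to UTC: 1:14 PM − 3:30 = 9:44 AM UTC on Nov 2.
Add 4 hours and 48 minutes leg 1 → 2:32 PM UTC.
Add 6 hours 43 minutes layover in Varnholm → 9:15 PM UTC.
Add 13 hours 15 minutes leg 2 → 10:30 AM UTC (Nov 3).
Karachi is UTC+5:00, so local arrival = 10:30 AM + 5:00 = 3:30 PM on Nov 3.

3:30 PM on November 3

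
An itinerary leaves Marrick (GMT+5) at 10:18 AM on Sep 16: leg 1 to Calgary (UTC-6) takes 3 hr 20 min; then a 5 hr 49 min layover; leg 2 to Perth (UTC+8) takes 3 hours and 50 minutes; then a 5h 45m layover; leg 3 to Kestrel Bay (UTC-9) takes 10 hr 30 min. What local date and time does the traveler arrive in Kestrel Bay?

Convert departure to UTC: 10:18 AM − 5:00 = 5:18 AM UTC on Sep 16.
Add 3 hours 20 minutes leg 1 → 8:38 AM UTC.
Add 5 hours and 49 minutes layover in Calgary → 2:27 PM UTC.
Add 3 hours 50 minutes leg 2 → 6:17 PM UTC.
Add 5 hours and 45 minutes layover in Perth → 12:02 AM UTC (Sep 17).
Add 10 hours 30 minutes leg 3 → 10:32 AM UTC.
Kestrel Bay is UTC−9:00, so local arrival = 10:32 AM − 9:00 = 1:32 AM on Sep 17.

1:32 AM on September 17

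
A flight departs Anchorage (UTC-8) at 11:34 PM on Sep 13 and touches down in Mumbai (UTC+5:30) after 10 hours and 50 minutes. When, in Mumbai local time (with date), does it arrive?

Mumbai is 13:30 ahead of Anchorage.
After 10 hours and 50 minutes it is 10:24 AM (Sep 14) in Anchorage.
Shift by the zone difference: 10:24 AM + 13:30 = 11:54 PM on Sep 14 in Mumbai.

11:54 PM on September 14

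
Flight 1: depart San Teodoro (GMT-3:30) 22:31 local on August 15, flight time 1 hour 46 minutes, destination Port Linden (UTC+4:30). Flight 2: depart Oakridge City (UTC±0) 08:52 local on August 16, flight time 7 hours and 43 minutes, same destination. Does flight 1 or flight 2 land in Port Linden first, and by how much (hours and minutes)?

Flight 1 in UTC: 22:31 + 3:30 = 02:01 on Aug 16.
+1 hour and 46 minutes → arrive 03:47 UTC on Aug 16.
Flight 2 departs at 08:52 UTC (Aug 16).
+7 hours and 43 minutes → arrive 16:35 UTC on Aug 16.
Flight 1 lands earlier by 12 hours 48 minutes.

the first, by 12 hours 48 minutes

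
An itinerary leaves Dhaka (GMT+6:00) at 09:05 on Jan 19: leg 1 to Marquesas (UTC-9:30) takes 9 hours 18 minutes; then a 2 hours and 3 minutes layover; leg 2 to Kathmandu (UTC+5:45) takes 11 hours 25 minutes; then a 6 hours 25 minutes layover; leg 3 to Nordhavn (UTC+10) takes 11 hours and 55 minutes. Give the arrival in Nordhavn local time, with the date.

Convert departure to UTC: 09:05 − 6:00 = 03:05 UTC on Jan 19.
Add 9 hours and 18 minutes leg 1 → 12:23 UTC.
Add 2 hours 3 minutes layover in Marquesas → 14:26 UTC.
Add 11 hours and 25 minutes leg 2 → 01:51 UTC (Jan 20).
Add 6 hours and 25 minutes layover in Kathmandu → 08:16 UTC.
Add 11 hours 55 minutes leg 3 → 20:11 UTC.
Nordhavn is UTC+10:00, so local arrival = 20:11 + 10:00 = 06:11 on Jan 21.

06:11 on January 21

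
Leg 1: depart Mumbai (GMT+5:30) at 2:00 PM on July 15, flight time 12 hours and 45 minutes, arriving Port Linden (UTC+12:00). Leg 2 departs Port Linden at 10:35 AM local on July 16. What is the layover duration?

Convert departure to UTC: 2:00 PM − 5:30 = 8:30 AM UTC on Jul 15.
Add 12 hours and 45 minutes flight time → 9:15 PM UTC.
Port Linden is UTC+12:00, so local arrival = 9:15 PM + 12:00 = 9:15 AM on Jul 16.
Layover = 10:35 AM − 9:15 AM = 1 hour 20 minutes.

1 hour 20 minutes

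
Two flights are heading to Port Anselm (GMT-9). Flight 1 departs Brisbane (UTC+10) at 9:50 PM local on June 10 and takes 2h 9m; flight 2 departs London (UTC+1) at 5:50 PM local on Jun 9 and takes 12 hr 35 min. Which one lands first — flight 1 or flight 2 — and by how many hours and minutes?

the second, by 8 hours 34 minutes

Flight 1 in UTC: 9:50 PM − 10:00 = 11:50 AM on Jun 10.
+2 hours and 9 minutes → arrive 1:59 PM UTC on Jun 10.
Flight 2 in UTC: 5:50 PM − 1:00 = 4:50 PM on Jun 9.
+12 hours and 35 minutes → arrive 5:25 AM UTC on Jun 10.
Flight 2 lands earlier by 8 hours 34 minutes.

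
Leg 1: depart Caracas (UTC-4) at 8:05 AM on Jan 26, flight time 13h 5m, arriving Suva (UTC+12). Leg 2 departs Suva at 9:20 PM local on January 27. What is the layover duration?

Convert departure to UTC: 8:05 AM + 4:00 = 12:05 PM UTC on Jan 26.
Add 13 hours 5 minutes flight time → 1:10 AM UTC (Jan 27).
Suva is UTC+12:00, so local arrival = 1:10 AM + 12:00 = 1:10 PM on Jan 27.
Layover = 9:20 PM − 1:10 PM = 8 hours 10 minutes.

8 hours 10 minutes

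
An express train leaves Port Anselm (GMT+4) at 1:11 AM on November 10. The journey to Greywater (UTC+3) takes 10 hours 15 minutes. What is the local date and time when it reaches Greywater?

10:26 AM on Nov 10

Convert departure to UTC: 1:11 AM − 4:00 = 9:11 PM UTC on Nov 9.
Add 10 hours and 15 minutes travel time → 7:26 AM UTC (Nov 10).
Greywater is UTC+3:00, so local arrival = 7:26 AM + 3:00 = 10:26 AM on Nov 10.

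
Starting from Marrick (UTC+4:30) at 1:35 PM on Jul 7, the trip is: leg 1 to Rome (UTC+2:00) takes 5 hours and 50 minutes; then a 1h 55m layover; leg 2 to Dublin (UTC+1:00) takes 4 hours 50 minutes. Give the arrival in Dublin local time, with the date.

Convert departure to UTC: 1:35 PM − 4:30 = 9:05 AM UTC on Jul 7.
Add 5 hours 50 minutes leg 1 → 2:55 PM UTC.
Add 1 hour and 55 minutes layover in Rome → 4:50 PM UTC.
Add 4 hours and 50 minutes leg 2 → 9:40 PM UTC.
Dublin is UTC+1:00, so local arrival = 9:40 PM + 1:00 = 10:40 PM on Jul 7.

10:40 PM on July 7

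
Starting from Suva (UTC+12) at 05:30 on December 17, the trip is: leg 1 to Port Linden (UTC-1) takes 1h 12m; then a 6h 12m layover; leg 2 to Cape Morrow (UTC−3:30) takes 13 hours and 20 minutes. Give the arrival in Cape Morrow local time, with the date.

Convert departure to UTC: 05:30 − 12:00 = 17:30 UTC on Dec 16.
Add 1 hour 12 minutes leg 1 → 18:42 UTC.
Add 6 hours 12 minutes layover in Port Linden → 00:54 UTC (Dec 17).
Add 13 hours 20 minutes leg 2 → 14:14 UTC.
Cape Morrow is UTC−3:30, so local arrival = 14:14 − 3:30 = 10:44 on Dec 17.

10:44 on December 17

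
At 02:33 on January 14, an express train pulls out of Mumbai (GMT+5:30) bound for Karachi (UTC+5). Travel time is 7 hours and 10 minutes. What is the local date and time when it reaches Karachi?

09:13 on January 14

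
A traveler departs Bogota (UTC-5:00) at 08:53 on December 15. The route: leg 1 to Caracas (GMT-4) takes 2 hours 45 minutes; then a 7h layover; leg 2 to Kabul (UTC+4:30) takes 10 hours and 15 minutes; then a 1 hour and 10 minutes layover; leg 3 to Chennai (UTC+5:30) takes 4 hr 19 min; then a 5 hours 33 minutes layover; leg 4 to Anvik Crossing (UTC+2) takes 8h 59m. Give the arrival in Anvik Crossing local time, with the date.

07:54 on Dec 17

Convert departure to UTC: 08:53 + 5:00 = 13:53 UTC on Dec 15.
Add 2 hours and 45 minutes leg 1 → 16:38 UTC.
Add 7 hours layover in Caracas → 23:38 UTC.
Add 10 hours 15 minutes leg 2 → 09:53 UTC (Dec 16).
Add 1 hour 10 minutes layover in Kabul → 11:03 UTC.
Add 4 hours 19 minutes leg 3 → 15:22 UTC.
Add 5 hours and 33 minutes layover in Chennai → 20:55 UTC.
Add 8 hours 59 minutes leg 4 → 05:54 UTC (Dec 17).
Anvik Crossing is UTC+2:00, so local arrival = 05:54 + 2:00 = 07:54 on Dec 17.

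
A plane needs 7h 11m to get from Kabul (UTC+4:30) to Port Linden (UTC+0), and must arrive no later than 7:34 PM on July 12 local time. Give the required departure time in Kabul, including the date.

4:53 PM on July 12

Target arrival is already UTC: 7:34 PM on Jul 12.
Subtract 7 hours 11 minutes → departure 12:23 PM UTC on Jul 12.
Kabul is UTC+4:30: 12:23 PM + 4:30 = 4:53 PM on Jul 12.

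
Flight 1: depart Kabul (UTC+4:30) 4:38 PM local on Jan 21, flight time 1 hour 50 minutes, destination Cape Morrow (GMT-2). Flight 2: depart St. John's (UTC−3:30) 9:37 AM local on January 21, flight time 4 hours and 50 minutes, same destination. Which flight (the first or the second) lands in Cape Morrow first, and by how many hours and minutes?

Flight 1 in UTC: 4:38 PM − 4:30 = 12:08 PM on Jan 21.
+1 hour and 50 minutes → arrive 1:58 PM UTC on Jan 21.
Flight 2 in UTC: 9:37 AM + 3:30 = 1:07 PM on Jan 21.
+4 hours and 50 minutes → arrive 5:57 PM UTC on Jan 21.
Flight 1 lands earlier by 3 hours 59 minutes.

the first, by 3 hours 59 minutes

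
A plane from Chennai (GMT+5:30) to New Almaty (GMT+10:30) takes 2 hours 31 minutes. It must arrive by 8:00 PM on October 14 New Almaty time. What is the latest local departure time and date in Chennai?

Target arrival in UTC: 8:00 PM − 10:30 = 9:30 AM on Oct 14.
Subtract 2 hours 31 minutes → departure 6:59 AM UTC on Oct 14.
Chennai is UTC+5:30: 6:59 AM + 5:30 = 12:29 PM on Oct 14.

12:29 PM on October 14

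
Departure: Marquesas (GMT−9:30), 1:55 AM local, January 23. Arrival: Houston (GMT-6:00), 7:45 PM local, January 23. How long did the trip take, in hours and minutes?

14 hours 20 minutes

Departure in UTC: 1:55 AM + 9:30 = 11:25 AM on Jan 23.
Arrival in UTC: 7:45 PM + 6:00 = 1:45 AM on Jan 24.
Elapsed = 1:45 AM − 11:25 AM (+1 day) = 14 hours 20 minutes.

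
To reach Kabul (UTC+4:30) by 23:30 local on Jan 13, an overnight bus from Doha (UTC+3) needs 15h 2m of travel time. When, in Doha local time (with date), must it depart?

Target arrival in UTC: 23:30 − 4:30 = 19:00 on Jan 13.
Subtract 15 hours and 2 minutes → departure 03:58 UTC on Jan 13.
Doha is UTC+3:00: 03:58 + 3:00 = 06:58 on Jan 13.

06:58 on January 13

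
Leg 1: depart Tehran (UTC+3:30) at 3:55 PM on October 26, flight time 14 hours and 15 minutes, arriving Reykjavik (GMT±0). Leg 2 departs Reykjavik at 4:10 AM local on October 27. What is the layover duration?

Convert departure to UTC: 3:55 PM − 3:30 = 12:25 PM UTC on Oct 26.
Add 14 hours 15 minutes flight time → 2:40 AM UTC (Oct 27).
Reykjavik is UTC+0, so local arrival is the same: 2:40 AM on Oct 27.
Layover = 4:10 AM − 2:40 AM = 1 hour 30 minutes.

1 hour 30 minutes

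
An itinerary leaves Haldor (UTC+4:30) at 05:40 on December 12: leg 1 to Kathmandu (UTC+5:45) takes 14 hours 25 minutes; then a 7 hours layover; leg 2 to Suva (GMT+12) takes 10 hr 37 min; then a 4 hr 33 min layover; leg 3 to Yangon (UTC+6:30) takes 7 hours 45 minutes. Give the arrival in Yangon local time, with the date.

Convert departure to UTC: 05:40 − 4:30 = 01:10 UTC on Dec 12.
Add 14 hours 25 minutes leg 1 → 15:35 UTC.
Add 7 hours layover in Kathmandu → 22:35 UTC.
Add 10 hours 37 minutes leg 2 → 09:12 UTC (Dec 13).
Add 4 hours 33 minutes layover in Suva → 13:45 UTC.
Add 7 hours and 45 minutes leg 3 → 21:30 UTC.
Yangon is UTC+6:30, so local arrival = 21:30 + 6:30 = 04:00 on Dec 14.

04:00 on Dec 14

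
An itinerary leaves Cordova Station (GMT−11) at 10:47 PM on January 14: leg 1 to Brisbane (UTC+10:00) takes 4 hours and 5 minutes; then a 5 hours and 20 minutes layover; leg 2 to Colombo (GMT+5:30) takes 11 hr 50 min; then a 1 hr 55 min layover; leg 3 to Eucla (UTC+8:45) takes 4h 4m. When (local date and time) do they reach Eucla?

Convert departure to UTC: 10:47 PM + 11:00 = 9:47 AM UTC on Jan 15.
Add 4 hours 5 minutes leg 1 → 1:52 PM UTC.
Add 5 hours and 20 minutes layover in Brisbane → 7:12 PM UTC.
Add 11 hours and 50 minutes leg 2 → 7:02 AM UTC (Jan 16).
Add 1 hour and 55 minutes layover in Colombo → 8:57 AM UTC.
Add 4 hours and 4 minutes leg 3 → 1:01 PM UTC.
Eucla is UTC+8:45, so local arrival = 1:01 PM + 8:45 = 9:46 PM on Jan 16.

9:46 PM on January 16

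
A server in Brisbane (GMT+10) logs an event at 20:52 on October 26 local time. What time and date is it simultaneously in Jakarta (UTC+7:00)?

17:52 on October 26

In UTC: 20:52 − 10:00 = 10:52 on Oct 26.
Jakarta is UTC+7:00: 10:52 + 7:00 = 17:52 on Oct 26.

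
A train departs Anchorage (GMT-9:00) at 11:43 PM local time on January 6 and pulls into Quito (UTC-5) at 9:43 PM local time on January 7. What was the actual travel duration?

18 hours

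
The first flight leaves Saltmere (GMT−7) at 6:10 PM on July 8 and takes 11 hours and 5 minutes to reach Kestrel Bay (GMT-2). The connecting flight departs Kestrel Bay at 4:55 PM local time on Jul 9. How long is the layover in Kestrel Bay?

6 hours 40 minutes

Convert departure to UTC: 6:10 PM + 7:00 = 1:10 AM UTC on Jul 9.
Add 11 hours and 5 minutes flight time → 12:15 PM UTC.
Kestrel Bay is UTC−2:00, so local arrival = 12:15 PM − 2:00 = 10:15 AM on Jul 9.
Layover = 4:55 PM − 10:15 AM = 6 hours 40 minutes.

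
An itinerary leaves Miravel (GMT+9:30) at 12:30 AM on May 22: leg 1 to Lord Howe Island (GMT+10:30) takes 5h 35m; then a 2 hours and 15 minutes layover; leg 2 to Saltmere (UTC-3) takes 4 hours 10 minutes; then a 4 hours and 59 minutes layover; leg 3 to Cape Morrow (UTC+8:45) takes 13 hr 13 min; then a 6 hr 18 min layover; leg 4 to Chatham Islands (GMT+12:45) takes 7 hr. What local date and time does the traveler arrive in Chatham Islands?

Convert departure to UTC: 12:30 AM − 9:30 = 3:00 PM UTC on May 21.
Add 5 hours 35 minutes leg 1 → 8:35 PM UTC.
Add 2 hours 15 minutes layover in Lord Howe Island → 10:50 PM UTC.
Add 4 hours 10 minutes leg 2 → 3:00 AM UTC (May 22).
Add 4 hours 59 minutes layover in Saltmere → 7:59 AM UTC.
Add 13 hours and 13 minutes leg 3 → 9:12 PM UTC.
Add 6 hours 18 minutes layover in Cape Morrow → 3:30 AM UTC (May 23).
Add 7 hours leg 4 → 10:30 AM UTC.
Chatham Islands is UTC+12:45, so local arrival = 10:30 AM + 12:45 = 11:15 PM on May 23.

11:15 PM on May 23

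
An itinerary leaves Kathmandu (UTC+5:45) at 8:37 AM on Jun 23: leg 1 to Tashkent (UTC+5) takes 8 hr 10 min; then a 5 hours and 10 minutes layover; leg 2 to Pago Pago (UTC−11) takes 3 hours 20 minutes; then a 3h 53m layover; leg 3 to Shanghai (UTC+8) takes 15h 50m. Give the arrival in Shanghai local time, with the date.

11:15 PM on June 24

Convert departure to UTC: 8:37 AM − 5:45 = 2:52 AM UTC on Jun 23.
Add 8 hours and 10 minutes leg 1 → 11:02 AM UTC.
Add 5 hours 10 minutes layover in Tashkent → 4:12 PM UTC.
Add 3 hours and 20 minutes leg 2 → 7:32 PM UTC.
Add 3 hours and 53 minutes layover in Pago Pago → 11:25 PM UTC.
Add 15 hours and 50 minutes leg 3 → 3:15 PM UTC (Jun 24).
Shanghai is UTC+8:00, so local arrival = 3:15 PM + 8:00 = 11:15 PM on Jun 24.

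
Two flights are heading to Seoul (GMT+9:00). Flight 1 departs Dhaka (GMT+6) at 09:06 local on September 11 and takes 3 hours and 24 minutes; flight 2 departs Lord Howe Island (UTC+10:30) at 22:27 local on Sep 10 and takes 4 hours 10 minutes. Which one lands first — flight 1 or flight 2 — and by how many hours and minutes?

the second, by 14 hours 23 minutes

Flight 1 in UTC: 09:06 − 6:00 = 03:06 on Sep 11.
+3 hours and 24 minutes → arrive 06:30 UTC on Sep 11.
Flight 2 in UTC: 22:27 − 10:30 = 11:57 on Sep 10.
+4 hours and 10 minutes → arrive 16:07 UTC on Sep 10.
Flight 2 lands earlier by 14 hours 23 minutes.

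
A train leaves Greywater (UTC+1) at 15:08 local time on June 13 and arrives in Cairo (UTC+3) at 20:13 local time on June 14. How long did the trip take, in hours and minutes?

27 hours 5 minutes

Departure in UTC: 15:08 − 1:00 = 14:08 on Jun 13.
Arrival in UTC: 20:13 − 3:00 = 17:13 on Jun 14.
Elapsed = 17:13 − 14:08 (+1 day) = 27 hours 5 minutes.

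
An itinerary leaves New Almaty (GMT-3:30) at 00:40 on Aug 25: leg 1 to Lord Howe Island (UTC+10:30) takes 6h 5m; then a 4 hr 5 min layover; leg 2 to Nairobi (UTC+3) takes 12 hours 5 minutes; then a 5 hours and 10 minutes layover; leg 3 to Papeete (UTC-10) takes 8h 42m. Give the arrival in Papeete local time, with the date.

06:17 on Aug 26

Convert departure to UTC: 00:40 + 3:30 = 04:10 UTC on Aug 25.
Add 6 hours 5 minutes leg 1 → 10:15 UTC.
Add 4 hours 5 minutes layover in Lord Howe Island → 14:20 UTC.
Add 12 hours 5 minutes leg 2 → 02:25 UTC (Aug 26).
Add 5 hours and 10 minutes layover in Nairobi → 07:35 UTC.
Add 8 hours 42 minutes leg 3 → 16:17 UTC.
Papeete is UTC−10:00, so local arrival = 16:17 − 10:00 = 06:17 on Aug 26.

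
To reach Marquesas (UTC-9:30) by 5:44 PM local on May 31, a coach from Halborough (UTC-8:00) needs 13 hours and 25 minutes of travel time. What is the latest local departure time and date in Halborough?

Target arrival in UTC: 5:44 PM + 9:30 = 3:14 AM on Jun 1.
Subtract 13 hours 25 minutes → departure 1:49 PM UTC on May 31.
Halborough is UTC−8:00: 1:49 PM − 8:00 = 5:49 AM on May 31.

5:49 AM on May 31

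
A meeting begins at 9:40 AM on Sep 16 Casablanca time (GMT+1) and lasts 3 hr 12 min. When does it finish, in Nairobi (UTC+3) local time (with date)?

2:52 PM on September 16

Nairobi is 2:00 ahead of Casablanca.
After 3 hours and 12 minutes it is 12:52 PM in Casablanca.
Shift by the zone difference: 12:52 PM + 2:00 = 2:52 PM on Sep 16 in Nairobi.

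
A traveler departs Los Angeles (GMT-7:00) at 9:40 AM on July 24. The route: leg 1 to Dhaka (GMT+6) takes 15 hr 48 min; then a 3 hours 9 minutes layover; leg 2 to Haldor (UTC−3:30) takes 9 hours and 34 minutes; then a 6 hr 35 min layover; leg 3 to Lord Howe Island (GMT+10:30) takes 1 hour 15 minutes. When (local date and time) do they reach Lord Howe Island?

Convert departure to UTC: 9:40 AM + 7:00 = 4:40 PM UTC on Jul 24.
Add 15 hours 48 minutes leg 1 → 8:28 AM UTC (Jul 25).
Add 3 hours 9 minutes layover in Dhaka → 11:37 AM UTC.
Add 9 hours and 34 minutes leg 2 → 9:11 PM UTC.
Add 6 hours 35 minutes layover in Haldor → 3:46 AM UTC (Jul 26).
Add 1 hour 15 minutes leg 3 → 5:01 AM UTC.
Lord Howe Island is UTC+10:30, so local arrival = 5:01 AM + 10:30 = 3:31 PM on Jul 26.

3:31 PM on Jul 26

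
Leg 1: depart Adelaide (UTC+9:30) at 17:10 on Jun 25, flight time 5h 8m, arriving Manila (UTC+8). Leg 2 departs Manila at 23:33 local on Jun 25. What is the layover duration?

2 hours 45 minutes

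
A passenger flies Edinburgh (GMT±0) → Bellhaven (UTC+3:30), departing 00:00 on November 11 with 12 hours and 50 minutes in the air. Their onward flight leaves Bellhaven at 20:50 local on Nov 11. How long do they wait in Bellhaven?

4 hours 30 minutes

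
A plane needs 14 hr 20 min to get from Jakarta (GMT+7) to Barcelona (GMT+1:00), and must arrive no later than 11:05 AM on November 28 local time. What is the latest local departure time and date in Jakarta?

Target arrival in UTC: 11:05 AM − 1:00 = 10:05 AM on Nov 28.
Subtract 14 hours 20 minutes → departure 7:45 PM UTC on Nov 27.
Jakarta is UTC+7:00: 7:45 PM + 7:00 = 2:45 AM on Nov 28.

2:45 AM on Nov 28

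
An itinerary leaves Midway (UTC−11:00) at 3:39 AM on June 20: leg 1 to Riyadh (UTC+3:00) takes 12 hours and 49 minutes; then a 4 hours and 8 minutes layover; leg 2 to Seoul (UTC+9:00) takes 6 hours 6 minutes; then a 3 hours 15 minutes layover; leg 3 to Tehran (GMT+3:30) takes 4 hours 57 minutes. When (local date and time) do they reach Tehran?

Convert departure to UTC: 3:39 AM + 11:00 = 2:39 PM UTC on Jun 20.
Add 12 hours and 49 minutes leg 1 → 3:28 AM UTC (Jun 21).
Add 4 hours and 8 minutes layover in Riyadh → 7:36 AM UTC.
Add 6 hours and 6 minutes leg 2 → 1:42 PM UTC.
Add 3 hours 15 minutes layover in Seoul → 4:57 PM UTC.
Add 4 hours 57 minutes leg 3 → 9:54 PM UTC.
Tehran is UTC+3:30, so local arrival = 9:54 PM + 3:30 = 1:24 AM on Jun 22.

1:24 AM on June 22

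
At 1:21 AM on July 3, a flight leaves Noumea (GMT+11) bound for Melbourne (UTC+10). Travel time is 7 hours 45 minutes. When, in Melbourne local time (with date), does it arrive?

Convert departure to UTC: 1:21 AM − 11:00 = 2:21 PM UTC on Jul 2.
Add 7 hours and 45 minutes travel time → 10:06 PM UTC.
Melbourne is UTC+10:00, so local arrival = 10:06 PM + 10:00 = 8:06 AM on Jul 3.

8:06 AM on Jul 3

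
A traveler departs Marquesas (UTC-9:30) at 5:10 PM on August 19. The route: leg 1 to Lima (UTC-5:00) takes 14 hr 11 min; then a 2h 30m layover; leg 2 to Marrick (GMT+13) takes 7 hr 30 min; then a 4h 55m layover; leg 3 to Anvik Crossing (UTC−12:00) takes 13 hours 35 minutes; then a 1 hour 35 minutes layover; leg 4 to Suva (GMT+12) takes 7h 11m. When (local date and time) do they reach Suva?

Convert departure to UTC: 5:10 PM + 9:30 = 2:40 AM UTC on Aug 20.
Add 14 hours 11 minutes leg 1 → 4:51 PM UTC.
Add 2 hours and 30 minutes layover in Lima → 7:21 PM UTC.
Add 7 hours 30 minutes leg 2 → 2:51 AM UTC (Aug 21).
Add 4 hours and 55 minutes layover in Marrick → 7:46 AM UTC.
Add 13 hours and 35 minutes leg 3 → 9:21 PM UTC.
Add 1 hour and 35 minutes layover in Anvik Crossing → 10:56 PM UTC.
Add 7 hours 11 minutes leg 4 → 6:07 AM UTC (Aug 22).
Suva is UTC+12:00, so local arrival = 6:07 AM + 12:00 = 6:07 PM on Aug 22.

6:07 PM on August 22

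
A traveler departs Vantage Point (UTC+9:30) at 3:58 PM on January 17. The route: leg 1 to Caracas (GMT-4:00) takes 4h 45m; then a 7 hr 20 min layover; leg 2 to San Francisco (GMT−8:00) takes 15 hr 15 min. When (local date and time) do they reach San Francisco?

1:48 AM on Jan 18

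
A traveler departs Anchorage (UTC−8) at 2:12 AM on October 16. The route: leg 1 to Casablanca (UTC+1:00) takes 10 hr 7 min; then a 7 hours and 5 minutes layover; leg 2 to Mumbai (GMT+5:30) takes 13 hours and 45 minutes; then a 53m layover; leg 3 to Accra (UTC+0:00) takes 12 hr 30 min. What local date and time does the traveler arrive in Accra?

6:32 AM on October 18

Convert departure to UTC: 2:12 AM + 8:00 = 10:12 AM UTC on Oct 16.
Add 10 hours and 7 minutes leg 1 → 8:19 PM UTC.
Add 7 hours and 5 minutes layover in Casablanca → 3:24 AM UTC (Oct 17).
Add 13 hours 45 minutes leg 2 → 5:09 PM UTC.
Add 53 minutes layover in Mumbai → 6:02 PM UTC.
Add 12 hours 30 minutes leg 3 → 6:32 AM UTC (Oct 18).
Accra is UTC+0, so local arrival is the same: 6:32 AM on Oct 18.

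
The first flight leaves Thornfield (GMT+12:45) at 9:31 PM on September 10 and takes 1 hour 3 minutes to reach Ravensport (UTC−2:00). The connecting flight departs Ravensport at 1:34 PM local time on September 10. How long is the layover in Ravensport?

Convert departure to UTC: 9:31 PM − 12:45 = 8:46 AM UTC on Sep 10.
Add 1 hour and 3 minutes flight time → 9:49 AM UTC.
Ravensport is UTC−2:00, so local arrival = 9:49 AM − 2:00 = 7:49 AM on Sep 10.
Layover = 1:34 PM − 7:49 AM = 5 hours 45 minutes.

5 hours 45 minutes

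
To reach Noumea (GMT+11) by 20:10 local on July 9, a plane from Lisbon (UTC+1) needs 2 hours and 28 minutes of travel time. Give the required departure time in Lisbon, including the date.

07:42 on July 9

Target arrival in UTC: 20:10 − 11:00 = 09:10 on Jul 9.
Subtract 2 hours 28 minutes → departure 06:42 UTC on Jul 9.
Lisbon is UTC+1:00: 06:42 + 1:00 = 07:42 on Jul 9.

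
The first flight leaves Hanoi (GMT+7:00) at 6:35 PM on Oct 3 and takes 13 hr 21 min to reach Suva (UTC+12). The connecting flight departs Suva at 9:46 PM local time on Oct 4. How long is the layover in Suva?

8 hours 50 minutes

Convert departure to UTC: 6:35 PM − 7:00 = 11:35 AM UTC on Oct 3.
Add 13 hours 21 minutes flight time → 12:56 AM UTC (Oct 4).
Suva is UTC+12:00, so local arrival = 12:56 AM + 12:00 = 12:56 PM on Oct 4.
Layover = 9:46 PM − 12:56 PM = 8 hours 50 minutes.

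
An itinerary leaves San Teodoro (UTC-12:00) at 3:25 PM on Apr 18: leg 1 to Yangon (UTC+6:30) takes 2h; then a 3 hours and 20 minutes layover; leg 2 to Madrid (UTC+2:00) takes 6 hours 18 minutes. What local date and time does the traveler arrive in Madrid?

5:03 PM on April 19

Convert departure to UTC: 3:25 PM + 12:00 = 3:25 AM UTC on Apr 19.
Add 2 hours leg 1 → 5:25 AM UTC.
Add 3 hours 20 minutes layover in Yangon → 8:45 AM UTC.
Add 6 hours 18 minutes leg 2 → 3:03 PM UTC.
Madrid is UTC+2:00, so local arrival = 3:03 PM + 2:00 = 5:03 PM on Apr 19.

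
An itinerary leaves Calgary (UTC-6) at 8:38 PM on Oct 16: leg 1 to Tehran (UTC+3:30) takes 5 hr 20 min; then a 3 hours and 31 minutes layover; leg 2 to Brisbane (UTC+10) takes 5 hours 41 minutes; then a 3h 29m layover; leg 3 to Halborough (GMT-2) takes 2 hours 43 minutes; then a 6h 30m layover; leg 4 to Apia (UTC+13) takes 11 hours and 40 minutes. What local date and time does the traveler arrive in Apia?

6:32 AM on October 19

Convert departure to UTC: 8:38 PM + 6:00 = 2:38 AM UTC on Oct 17.
Add 5 hours 20 minutes leg 1 → 7:58 AM UTC.
Add 3 hours and 31 minutes layover in Tehran → 11:29 AM UTC.
Add 5 hours 41 minutes leg 2 → 5:10 PM UTC.
Add 3 hours 29 minutes layover in Brisbane → 8:39 PM UTC.
Add 2 hours 43 minutes leg 3 → 11:22 PM UTC.
Add 6 hours 30 minutes layover in Halborough → 5:52 AM UTC (Oct 18).
Add 11 hours and 40 minutes leg 4 → 5:32 PM UTC.
Apia is UTC+13:00, so local arrival = 5:32 PM + 13:00 = 6:32 AM on Oct 19.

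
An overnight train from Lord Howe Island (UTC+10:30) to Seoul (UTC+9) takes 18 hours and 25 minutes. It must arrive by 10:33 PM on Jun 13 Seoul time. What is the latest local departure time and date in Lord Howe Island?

Target arrival in UTC: 10:33 PM − 9:00 = 1:33 PM on Jun 13.
Subtract 18 hours 25 minutes → departure 7:08 PM UTC on Jun 12.
Lord Howe Island is UTC+10:30: 7:08 PM + 10:30 = 5:38 AM on Jun 13.

5:38 AM on June 13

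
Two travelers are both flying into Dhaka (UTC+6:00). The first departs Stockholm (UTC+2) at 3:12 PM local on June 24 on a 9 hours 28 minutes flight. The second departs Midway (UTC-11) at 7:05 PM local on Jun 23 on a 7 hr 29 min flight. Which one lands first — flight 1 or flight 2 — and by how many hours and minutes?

Flight 1 in UTC: 3:12 PM − 2:00 = 1:12 PM on Jun 24.
+9 hours 28 minutes → arrive 10:40 PM UTC on Jun 24.
Flight 2 in UTC: 7:05 PM + 11:00 = 6:05 AM on Jun 24.
+7 hours and 29 minutes → arrive 1:34 PM UTC on Jun 24.
Flight 2 lands earlier by 9 hours 6 minutes.

the second, by 9 hours 6 minutes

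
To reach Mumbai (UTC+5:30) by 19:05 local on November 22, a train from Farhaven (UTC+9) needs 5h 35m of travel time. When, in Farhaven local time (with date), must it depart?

Target arrival in UTC: 19:05 − 5:30 = 13:35 on Nov 22.
Subtract 5 hours and 35 minutes → departure 08:00 UTC on Nov 22.
Farhaven is UTC+9:00: 08:00 + 9:00 = 17:00 on Nov 22.

17:00 on November 22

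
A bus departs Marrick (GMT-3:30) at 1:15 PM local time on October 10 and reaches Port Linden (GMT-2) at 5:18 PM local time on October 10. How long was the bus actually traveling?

Departure in UTC: 1:15 PM + 3:30 = 4:45 PM on Oct 10.
Arrival in UTC: 5:18 PM + 2:00 = 7:18 PM on Oct 10.
Elapsed = 7:18 PM − 4:45 PM = 2 hours 33 minutes.

2 hours 33 minutes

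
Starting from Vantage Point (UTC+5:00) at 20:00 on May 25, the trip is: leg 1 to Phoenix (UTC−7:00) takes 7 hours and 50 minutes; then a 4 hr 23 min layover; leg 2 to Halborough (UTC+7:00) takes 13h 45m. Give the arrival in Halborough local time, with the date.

Convert departure to UTC: 20:00 − 5:00 = 15:00 UTC on May 25.
Add 7 hours and 50 minutes leg 1 → 22:50 UTC.
Add 4 hours 23 minutes layover in Phoenix → 03:13 UTC (May 26).
Add 13 hours and 45 minutes leg 2 → 16:58 UTC.
Halborough is UTC+7:00, so local arrival = 16:58 + 7:00 = 23:58 on May 26.

23:58 on May 26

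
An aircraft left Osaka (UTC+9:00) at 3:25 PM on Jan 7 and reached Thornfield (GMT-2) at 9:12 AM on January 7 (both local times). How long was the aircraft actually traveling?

4 hours 47 minutes

Departure in UTC: 3:25 PM − 9:00 = 6:25 AM on Jan 7.
Arrival in UTC: 9:12 AM + 2:00 = 11:12 AM on Jan 7.
Elapsed = 11:12 AM − 6:25 AM = 4 hours 47 minutes.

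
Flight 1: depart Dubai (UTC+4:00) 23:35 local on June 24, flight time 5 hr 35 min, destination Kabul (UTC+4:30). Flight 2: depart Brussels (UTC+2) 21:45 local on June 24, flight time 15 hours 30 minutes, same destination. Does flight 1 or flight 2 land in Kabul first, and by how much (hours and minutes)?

the first, by 10 hours 5 minutes

Flight 1 in UTC: 23:35 − 4:00 = 19:35 on Jun 24.
+5 hours 35 minutes → arrive 01:10 UTC on Jun 25.
Flight 2 in UTC: 21:45 − 2:00 = 19:45 on Jun 24.
+15 hours 30 minutes → arrive 11:15 UTC on Jun 25.
Flight 1 lands earlier by 10 hours 5 minutes.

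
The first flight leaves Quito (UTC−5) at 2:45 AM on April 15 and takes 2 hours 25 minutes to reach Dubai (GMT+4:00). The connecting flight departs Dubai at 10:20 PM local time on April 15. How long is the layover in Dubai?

8 hours 10 minutes

Convert departure to UTC: 2:45 AM + 5:00 = 7:45 AM UTC on Apr 15.
Add 2 hours and 25 minutes flight time → 10:10 AM UTC.
Dubai is UTC+4:00, so local arrival = 10:10 AM + 4:00 = 2:10 PM on Apr 15.
Layover = 10:20 PM − 2:10 PM = 8 hours 10 minutes.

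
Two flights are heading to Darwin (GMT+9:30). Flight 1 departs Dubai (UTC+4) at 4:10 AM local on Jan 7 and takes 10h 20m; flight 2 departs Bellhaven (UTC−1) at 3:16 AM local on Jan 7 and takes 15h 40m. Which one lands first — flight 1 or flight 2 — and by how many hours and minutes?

the first, by 9 hours 26 minutes

Flight 1 in UTC: 4:10 AM − 4:00 = 12:10 AM on Jan 7.
+10 hours and 20 minutes → arrive 10:30 AM UTC on Jan 7.
Flight 2 in UTC: 3:16 AM + 1:00 = 4:16 AM on Jan 7.
+15 hours 40 minutes → arrive 7:56 PM UTC on Jan 7.
Flight 1 lands earlier by 9 hours 26 minutes.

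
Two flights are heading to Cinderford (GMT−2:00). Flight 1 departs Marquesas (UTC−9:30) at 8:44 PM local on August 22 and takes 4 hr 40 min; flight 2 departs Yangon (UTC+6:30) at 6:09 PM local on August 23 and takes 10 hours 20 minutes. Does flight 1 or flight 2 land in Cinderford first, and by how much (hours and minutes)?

Flight 1 in UTC: 8:44 PM + 9:30 = 6:14 AM on Aug 23.
+4 hours 40 minutes → arrive 10:54 AM UTC on Aug 23.
Flight 2 in UTC: 6:09 PM − 6:30 = 11:39 AM on Aug 23.
+10 hours 20 minutes → arrive 9:59 PM UTC on Aug 23.
Flight 1 lands earlier by 11 hours 5 minutes.

the first, by 11 hours 5 minutes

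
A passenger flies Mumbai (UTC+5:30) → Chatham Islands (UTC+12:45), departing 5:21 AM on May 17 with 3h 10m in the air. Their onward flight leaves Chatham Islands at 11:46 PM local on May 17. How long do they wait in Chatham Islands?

8 hours

Convert departure to UTC: 5:21 AM − 5:30 = 11:51 PM UTC on May 16.
Add 3 hours 10 minutes flight time → 3:01 AM UTC (May 17).
Chatham Islands is UTC+12:45, so local arrival = 3:01 AM + 12:45 = 3:46 PM on May 17.
Layover = 11:46 PM − 3:46 PM = 8 hours.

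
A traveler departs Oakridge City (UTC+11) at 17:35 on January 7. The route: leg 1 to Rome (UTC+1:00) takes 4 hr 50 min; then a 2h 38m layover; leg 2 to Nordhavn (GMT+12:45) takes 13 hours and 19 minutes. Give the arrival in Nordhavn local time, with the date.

16:07 on Jan 8

Convert departure to UTC: 17:35 − 11:00 = 06:35 UTC on Jan 7.
Add 4 hours and 50 minutes leg 1 → 11:25 UTC.
Add 2 hours 38 minutes layover in Rome → 14:03 UTC.
Add 13 hours 19 minutes leg 2 → 03:22 UTC (Jan 8).
Nordhavn is UTC+12:45, so local arrival = 03:22 + 12:45 = 16:07 on Jan 8.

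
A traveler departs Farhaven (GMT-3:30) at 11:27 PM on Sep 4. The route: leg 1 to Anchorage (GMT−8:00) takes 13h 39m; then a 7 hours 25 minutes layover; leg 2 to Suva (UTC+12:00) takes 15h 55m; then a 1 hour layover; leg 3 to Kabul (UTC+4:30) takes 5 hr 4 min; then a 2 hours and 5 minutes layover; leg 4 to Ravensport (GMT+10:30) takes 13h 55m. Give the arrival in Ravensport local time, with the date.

12:30 AM on September 8

Convert departure to UTC: 11:27 PM + 3:30 = 2:57 AM UTC on Sep 5.
Add 13 hours 39 minutes leg 1 → 4:36 PM UTC.
Add 7 hours and 25 minutes layover in Anchorage → 12:01 AM UTC (Sep 6).
Add 15 hours 55 minutes leg 2 → 3:56 PM UTC.
Add 1 hour layover in Suva → 4:56 PM UTC.
Add 5 hours 4 minutes leg 3 → 10:00 PM UTC.
Add 2 hours 5 minutes layover in Kabul → 12:05 AM UTC (Sep 7).
Add 13 hours 55 minutes leg 4 → 2:00 PM UTC.
Ravensport is UTC+10:30, so local arrival = 2:00 PM + 10:30 = 12:30 AM on Sep 8.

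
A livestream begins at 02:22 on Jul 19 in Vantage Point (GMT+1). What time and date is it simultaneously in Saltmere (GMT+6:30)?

Saltmere is 5:30 ahead of Vantage Point.
Shift by the zone difference: 02:22 + 5:30 = 07:52 on Jul 19 in Saltmere.

07:52 on July 19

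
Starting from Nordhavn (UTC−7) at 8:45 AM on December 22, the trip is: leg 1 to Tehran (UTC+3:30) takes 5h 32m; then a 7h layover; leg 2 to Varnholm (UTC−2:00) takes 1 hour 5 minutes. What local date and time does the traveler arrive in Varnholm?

3:22 AM on December 23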